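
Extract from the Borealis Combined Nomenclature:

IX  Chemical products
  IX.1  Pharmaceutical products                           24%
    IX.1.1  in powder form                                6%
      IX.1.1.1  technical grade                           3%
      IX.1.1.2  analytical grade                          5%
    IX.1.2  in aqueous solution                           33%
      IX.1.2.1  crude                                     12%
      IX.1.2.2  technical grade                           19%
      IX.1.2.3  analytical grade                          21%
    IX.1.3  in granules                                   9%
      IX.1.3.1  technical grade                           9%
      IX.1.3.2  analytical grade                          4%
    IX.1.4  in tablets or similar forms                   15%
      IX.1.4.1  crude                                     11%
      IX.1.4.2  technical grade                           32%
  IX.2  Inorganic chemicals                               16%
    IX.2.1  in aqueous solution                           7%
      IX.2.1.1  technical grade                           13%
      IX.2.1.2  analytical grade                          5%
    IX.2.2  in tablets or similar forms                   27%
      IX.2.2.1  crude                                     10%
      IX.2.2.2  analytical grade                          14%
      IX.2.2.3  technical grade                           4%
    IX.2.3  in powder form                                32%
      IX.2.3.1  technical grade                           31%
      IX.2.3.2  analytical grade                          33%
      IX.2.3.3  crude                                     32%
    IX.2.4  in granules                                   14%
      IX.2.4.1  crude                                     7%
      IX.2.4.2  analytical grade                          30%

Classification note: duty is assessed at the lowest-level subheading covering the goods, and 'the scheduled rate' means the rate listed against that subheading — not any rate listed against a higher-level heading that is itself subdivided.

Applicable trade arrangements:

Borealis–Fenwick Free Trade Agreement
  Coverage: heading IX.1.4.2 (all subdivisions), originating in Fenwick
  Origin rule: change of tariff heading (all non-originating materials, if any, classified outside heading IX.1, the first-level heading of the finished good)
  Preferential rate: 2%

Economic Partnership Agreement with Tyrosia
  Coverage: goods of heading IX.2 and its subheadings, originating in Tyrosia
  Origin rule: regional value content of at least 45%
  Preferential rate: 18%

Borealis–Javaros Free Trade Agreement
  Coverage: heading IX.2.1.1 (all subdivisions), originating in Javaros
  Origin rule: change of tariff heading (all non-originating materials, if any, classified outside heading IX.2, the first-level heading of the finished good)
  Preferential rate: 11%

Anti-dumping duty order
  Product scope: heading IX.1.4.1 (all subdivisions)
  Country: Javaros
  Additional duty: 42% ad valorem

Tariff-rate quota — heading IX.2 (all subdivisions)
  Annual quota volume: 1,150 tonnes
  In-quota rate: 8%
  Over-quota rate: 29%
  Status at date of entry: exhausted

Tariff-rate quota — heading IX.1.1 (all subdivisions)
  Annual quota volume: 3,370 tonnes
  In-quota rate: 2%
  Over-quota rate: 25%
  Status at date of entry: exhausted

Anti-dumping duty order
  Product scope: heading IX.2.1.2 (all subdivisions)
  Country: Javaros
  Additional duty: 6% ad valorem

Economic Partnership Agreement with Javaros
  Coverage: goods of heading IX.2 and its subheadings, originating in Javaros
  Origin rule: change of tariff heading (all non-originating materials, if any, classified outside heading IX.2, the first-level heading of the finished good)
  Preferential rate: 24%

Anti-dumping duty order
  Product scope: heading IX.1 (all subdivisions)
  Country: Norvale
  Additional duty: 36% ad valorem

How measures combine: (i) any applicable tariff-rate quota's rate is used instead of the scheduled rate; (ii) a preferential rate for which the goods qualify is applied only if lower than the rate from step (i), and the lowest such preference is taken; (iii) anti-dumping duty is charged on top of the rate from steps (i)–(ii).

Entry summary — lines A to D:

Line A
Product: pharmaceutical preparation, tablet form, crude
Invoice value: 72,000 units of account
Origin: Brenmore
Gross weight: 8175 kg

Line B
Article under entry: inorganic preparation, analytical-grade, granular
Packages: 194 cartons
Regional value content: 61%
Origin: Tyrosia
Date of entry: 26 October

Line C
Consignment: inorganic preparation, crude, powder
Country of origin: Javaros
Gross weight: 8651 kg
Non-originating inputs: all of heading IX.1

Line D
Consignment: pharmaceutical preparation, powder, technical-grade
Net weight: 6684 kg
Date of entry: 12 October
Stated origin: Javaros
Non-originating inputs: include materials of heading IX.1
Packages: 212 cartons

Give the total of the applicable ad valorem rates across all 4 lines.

78%

Line A: pharmaceutical → IX.1; tablet form → IX.1.4; crude → IX.1.4.1. Scheduled 11%. No special measure applies. → 11%.
Line B: inorganic → IX.2; granular → IX.2.4; analytical-grade → IX.2.4.2. Scheduled 30%. quota on IX.2 exhausted → over-quota 29%; Tyrosia agreement on IX.2: RVC ≥ 45% → 18% available; preferential 18%. → 18%.
Line C: inorganic → IX.2; powder → IX.2.3; crude → IX.2.3.3. Scheduled 32%. quota on IX.2 exhausted → over-quota 29%; Javaros agreement on IX.2.1.1: IX.2.3.3 not covered; Javaros agreement on IX.2: CTH met → 24% available; preferential 24%. → 24%.
Line D: pharmaceutical → IX.1; powder → IX.1.1; technical-grade → IX.1.1.1. Scheduled 3%. quota on IX.1.1 exhausted → over-quota 25%; Javaros agreement on IX.2.1.1: IX.1.1.1 not covered; Javaros agreement on IX.2: IX.1.1.1 not covered. → 25%.
Sum: 11% + 18% + 24% + 25% = 78%.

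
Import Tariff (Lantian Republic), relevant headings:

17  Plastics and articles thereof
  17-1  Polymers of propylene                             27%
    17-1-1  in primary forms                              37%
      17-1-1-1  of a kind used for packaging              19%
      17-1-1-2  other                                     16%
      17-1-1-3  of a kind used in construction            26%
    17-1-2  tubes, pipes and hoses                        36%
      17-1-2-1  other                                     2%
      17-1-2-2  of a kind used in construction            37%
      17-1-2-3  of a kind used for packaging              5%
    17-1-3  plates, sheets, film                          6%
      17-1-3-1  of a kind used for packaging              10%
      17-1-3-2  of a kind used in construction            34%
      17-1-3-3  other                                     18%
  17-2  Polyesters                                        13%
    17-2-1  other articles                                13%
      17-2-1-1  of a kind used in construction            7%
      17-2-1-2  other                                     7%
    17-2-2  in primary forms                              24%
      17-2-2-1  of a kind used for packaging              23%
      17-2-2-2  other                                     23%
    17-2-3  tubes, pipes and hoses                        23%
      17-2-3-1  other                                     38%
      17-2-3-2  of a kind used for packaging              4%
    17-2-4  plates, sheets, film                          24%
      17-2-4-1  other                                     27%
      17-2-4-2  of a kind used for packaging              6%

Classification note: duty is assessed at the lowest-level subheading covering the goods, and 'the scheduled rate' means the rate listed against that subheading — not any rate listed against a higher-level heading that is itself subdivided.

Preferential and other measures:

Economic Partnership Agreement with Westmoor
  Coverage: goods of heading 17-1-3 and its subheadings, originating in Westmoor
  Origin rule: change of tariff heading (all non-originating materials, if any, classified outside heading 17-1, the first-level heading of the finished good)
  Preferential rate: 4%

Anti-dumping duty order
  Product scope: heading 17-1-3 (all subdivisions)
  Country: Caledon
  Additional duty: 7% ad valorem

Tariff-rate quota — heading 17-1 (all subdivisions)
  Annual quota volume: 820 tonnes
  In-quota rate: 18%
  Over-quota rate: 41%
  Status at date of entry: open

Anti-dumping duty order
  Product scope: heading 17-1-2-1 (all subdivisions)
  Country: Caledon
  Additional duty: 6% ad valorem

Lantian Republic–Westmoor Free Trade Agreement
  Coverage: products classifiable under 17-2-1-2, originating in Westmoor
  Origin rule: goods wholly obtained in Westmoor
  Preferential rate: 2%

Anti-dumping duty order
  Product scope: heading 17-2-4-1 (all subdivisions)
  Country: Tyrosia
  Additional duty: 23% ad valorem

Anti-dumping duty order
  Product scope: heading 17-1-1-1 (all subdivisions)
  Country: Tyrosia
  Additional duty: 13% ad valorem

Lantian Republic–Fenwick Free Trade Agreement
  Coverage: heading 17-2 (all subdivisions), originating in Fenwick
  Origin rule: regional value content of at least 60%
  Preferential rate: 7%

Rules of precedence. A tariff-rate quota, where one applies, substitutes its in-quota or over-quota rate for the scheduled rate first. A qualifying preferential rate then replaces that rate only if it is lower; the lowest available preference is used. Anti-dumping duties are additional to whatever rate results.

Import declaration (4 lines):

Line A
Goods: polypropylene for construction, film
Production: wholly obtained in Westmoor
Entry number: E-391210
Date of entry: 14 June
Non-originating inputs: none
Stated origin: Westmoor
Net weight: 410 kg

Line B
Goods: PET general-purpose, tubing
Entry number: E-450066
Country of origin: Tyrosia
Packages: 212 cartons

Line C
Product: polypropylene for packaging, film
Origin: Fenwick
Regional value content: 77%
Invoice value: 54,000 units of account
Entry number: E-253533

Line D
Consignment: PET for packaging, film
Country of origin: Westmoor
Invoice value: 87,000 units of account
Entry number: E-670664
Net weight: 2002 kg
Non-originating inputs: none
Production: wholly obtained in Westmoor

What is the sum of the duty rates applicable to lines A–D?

Line A: polypropylene → 17-1; film → 17-1-3; for construction → 17-1-3-2. Scheduled 34%. quota on 17-1 open → in-quota 18%; Westmoor agreement on 17-1-3: CTH met → 4% available; Westmoor agreement on 17-2-1-2: 17-1-3-2 not covered; preferential 4%. → 4%.
Line B: PET → 17-2; tubing → 17-2-3; general-purpose → 17-2-3-1. Scheduled 38%. No special measure applies. → 38%.
Line C: polypropylene → 17-1; film → 17-1-3; for packaging → 17-1-3-1. Scheduled 10%. quota on 17-1 open → in-quota 18%; Fenwick agreement on 17-2: 17-1-3-1 not covered. → 18%.
Line D: PET → 17-2; film → 17-2-4; for packaging → 17-2-4-2. Scheduled 6%. Westmoor agreement on 17-1-3: 17-2-4-2 not covered; Westmoor agreement on 17-2-1-2: 17-2-4-2 not covered. → 6%.
Sum: 4% + 38% + 18% + 6% = 66%.

66%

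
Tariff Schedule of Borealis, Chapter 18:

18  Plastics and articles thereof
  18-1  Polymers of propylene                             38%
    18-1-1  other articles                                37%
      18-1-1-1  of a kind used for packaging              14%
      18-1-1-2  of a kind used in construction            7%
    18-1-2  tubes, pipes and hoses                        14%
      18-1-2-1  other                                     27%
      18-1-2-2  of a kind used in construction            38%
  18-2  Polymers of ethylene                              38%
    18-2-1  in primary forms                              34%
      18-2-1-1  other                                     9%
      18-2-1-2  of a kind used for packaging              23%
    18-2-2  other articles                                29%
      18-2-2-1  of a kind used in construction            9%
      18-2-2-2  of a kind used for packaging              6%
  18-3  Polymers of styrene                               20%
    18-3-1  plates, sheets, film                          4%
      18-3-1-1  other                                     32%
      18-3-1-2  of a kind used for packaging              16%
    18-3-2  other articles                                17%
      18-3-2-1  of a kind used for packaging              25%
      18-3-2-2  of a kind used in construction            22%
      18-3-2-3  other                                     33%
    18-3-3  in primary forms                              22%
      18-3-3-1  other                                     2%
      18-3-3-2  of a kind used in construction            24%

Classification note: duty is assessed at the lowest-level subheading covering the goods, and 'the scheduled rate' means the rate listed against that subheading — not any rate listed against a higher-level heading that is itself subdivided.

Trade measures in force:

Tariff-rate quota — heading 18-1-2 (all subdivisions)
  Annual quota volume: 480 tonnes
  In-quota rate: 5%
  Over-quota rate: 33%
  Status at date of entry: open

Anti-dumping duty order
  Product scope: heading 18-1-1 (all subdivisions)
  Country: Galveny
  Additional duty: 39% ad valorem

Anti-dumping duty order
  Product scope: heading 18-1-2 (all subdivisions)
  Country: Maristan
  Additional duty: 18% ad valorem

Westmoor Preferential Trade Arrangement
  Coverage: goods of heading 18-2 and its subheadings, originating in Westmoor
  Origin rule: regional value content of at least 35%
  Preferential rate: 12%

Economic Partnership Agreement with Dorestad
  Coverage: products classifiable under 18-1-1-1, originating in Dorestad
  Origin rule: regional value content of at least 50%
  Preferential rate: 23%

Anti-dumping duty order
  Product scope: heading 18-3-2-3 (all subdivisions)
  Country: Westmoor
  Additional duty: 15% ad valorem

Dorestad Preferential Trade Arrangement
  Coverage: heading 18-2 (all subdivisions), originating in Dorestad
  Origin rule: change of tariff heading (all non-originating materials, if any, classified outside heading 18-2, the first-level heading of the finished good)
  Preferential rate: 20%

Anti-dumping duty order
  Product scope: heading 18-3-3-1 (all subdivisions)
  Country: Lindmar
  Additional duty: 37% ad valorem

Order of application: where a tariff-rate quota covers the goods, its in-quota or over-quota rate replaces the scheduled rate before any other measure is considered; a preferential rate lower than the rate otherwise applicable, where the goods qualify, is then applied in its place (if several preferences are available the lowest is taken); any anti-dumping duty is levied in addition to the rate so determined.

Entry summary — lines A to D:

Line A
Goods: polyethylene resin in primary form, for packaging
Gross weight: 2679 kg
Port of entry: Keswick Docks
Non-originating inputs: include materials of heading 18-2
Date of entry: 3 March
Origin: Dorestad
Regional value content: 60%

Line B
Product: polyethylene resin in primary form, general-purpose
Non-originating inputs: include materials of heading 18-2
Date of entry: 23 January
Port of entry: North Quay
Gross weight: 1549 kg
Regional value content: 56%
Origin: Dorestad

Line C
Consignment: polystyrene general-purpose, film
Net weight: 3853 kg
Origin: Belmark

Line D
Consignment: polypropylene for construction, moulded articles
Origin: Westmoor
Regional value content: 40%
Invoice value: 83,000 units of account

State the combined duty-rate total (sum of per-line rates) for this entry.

71%

Line A: polyethylene → 18-2; resin in primary form → 18-2-1; for packaging → 18-2-1-2. Scheduled 23%. Dorestad agreement on 18-1-1-1: 18-2-1-2 not covered; Dorestad agreement on 18-2: CTH not met. → 23%.
Line B: polyethylene → 18-2; resin in primary form → 18-2-1; general-purpose → 18-2-1-1. Scheduled 9%. Dorestad agreement on 18-1-1-1: 18-2-1-1 not covered; Dorestad agreement on 18-2: CTH not met. → 9%.
Line C: polystyrene → 18-3; film → 18-3-1; general-purpose → 18-3-1-1. Scheduled 32%. No special measure applies. → 32%.
Line D: polypropylene → 18-1; moulded articles → 18-1-1; for construction → 18-1-1-2. Scheduled 7%. Westmoor agreement on 18-2: 18-1-1-2 not covered. → 7%.
Sum: 23% + 9% + 32% + 7% = 71%.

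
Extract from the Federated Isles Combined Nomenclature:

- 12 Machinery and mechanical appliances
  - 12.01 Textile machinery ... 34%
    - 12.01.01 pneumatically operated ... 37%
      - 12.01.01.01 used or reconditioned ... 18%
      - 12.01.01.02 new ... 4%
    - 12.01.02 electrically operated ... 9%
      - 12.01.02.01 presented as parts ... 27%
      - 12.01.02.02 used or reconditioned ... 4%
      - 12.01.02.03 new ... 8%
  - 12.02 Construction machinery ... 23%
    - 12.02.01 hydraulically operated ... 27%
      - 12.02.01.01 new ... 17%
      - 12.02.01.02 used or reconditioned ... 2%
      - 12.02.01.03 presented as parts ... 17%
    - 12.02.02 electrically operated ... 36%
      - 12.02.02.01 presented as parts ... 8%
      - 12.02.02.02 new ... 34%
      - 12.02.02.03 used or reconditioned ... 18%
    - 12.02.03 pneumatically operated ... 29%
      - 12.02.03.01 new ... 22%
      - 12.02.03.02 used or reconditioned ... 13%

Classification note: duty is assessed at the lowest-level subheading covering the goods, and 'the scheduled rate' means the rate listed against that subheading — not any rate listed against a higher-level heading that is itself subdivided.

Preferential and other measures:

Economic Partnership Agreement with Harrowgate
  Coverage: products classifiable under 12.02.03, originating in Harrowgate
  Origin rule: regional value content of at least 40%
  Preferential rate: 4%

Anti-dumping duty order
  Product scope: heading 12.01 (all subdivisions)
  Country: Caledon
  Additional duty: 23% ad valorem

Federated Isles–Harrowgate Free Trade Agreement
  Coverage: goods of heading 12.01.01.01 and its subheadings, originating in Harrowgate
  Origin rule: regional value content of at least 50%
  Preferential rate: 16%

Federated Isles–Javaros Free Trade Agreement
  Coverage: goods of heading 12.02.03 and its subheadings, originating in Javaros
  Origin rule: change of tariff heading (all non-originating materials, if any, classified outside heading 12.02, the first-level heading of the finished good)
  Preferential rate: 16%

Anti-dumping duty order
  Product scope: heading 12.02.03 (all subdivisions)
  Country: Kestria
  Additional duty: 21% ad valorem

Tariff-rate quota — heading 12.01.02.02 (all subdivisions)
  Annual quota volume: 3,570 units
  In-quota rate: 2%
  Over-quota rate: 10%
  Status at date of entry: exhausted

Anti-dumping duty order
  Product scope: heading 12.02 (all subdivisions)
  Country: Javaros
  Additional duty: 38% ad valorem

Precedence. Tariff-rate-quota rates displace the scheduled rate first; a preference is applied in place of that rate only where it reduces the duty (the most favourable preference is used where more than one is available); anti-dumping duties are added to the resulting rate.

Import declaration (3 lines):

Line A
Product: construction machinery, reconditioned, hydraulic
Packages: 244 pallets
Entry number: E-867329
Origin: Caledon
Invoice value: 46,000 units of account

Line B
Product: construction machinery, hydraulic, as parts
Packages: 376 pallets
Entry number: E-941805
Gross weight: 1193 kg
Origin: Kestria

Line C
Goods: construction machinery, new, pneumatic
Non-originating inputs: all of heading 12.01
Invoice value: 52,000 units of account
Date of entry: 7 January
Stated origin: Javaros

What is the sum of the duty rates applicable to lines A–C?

Line A: construction → 12.02; hydraulic → 12.02.01; reconditioned → 12.02.01.02. Scheduled 2%. No special measure applies. → 2%.
Line B: construction → 12.02; hydraulic → 12.02.01; as parts → 12.02.01.03. Scheduled 17%. No special measure applies. → 17%.
Line C: construction → 12.02; pneumatic → 12.02.03; new → 12.02.03.01. Scheduled 22%. Javaros agreement on 12.02.03: CTH met → 16% available; preferential 16%; anti-dumping (Javaros, 12.02): +38%; total 16% + 38% = 54%. → 54%.
Sum: 2% + 17% + 54% = 73%.

73%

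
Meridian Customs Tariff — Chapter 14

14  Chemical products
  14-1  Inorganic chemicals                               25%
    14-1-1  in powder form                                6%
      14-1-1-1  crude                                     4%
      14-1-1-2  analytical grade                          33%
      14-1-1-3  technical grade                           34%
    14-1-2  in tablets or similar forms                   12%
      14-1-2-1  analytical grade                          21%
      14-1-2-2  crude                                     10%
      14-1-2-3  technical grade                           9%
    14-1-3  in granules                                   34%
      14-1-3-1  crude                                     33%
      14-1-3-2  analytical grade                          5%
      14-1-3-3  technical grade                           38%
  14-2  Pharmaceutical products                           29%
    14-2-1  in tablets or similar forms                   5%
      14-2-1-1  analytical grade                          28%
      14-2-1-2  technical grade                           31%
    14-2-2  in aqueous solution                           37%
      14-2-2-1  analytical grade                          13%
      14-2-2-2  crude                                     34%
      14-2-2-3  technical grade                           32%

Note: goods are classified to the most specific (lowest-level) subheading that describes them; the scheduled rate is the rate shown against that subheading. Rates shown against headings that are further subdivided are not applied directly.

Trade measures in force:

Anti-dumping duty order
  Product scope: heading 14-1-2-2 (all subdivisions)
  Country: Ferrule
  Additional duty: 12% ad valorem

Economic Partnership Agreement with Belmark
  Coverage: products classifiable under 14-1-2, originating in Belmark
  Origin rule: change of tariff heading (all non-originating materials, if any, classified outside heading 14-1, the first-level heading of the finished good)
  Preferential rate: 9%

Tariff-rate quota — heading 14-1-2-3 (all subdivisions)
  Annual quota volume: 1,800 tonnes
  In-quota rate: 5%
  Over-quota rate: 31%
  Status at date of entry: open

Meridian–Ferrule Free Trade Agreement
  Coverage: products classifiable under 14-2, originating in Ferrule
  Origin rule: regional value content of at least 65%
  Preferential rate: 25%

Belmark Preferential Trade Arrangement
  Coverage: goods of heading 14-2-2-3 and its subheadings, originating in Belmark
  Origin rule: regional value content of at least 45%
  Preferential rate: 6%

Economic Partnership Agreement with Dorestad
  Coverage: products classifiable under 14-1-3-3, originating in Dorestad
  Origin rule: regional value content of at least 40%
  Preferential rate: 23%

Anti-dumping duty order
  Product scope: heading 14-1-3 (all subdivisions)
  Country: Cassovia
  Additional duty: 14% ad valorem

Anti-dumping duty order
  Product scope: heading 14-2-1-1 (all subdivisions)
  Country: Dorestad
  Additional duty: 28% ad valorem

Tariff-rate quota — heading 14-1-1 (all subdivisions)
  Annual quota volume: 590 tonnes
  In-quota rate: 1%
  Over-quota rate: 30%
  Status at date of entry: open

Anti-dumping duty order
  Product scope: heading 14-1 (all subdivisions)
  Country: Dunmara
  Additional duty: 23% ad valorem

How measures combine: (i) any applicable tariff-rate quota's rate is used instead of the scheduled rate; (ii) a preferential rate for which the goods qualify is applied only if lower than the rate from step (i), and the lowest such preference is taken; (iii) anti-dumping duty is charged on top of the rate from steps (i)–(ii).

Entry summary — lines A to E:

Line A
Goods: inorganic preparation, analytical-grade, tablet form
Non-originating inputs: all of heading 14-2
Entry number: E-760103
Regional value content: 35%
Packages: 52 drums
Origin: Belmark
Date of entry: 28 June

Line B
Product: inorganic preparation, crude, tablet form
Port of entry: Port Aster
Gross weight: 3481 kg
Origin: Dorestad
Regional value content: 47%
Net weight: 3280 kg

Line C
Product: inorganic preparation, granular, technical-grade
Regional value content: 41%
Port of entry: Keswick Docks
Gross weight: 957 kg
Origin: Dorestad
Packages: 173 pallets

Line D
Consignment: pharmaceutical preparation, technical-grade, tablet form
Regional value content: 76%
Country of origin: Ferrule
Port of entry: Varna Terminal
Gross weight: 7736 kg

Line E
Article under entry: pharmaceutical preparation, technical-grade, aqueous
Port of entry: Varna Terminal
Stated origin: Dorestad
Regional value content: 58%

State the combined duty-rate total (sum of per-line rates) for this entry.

99%

Line A: inorganic → 14-1; tablet form → 14-1-2; analytical-grade → 14-1-2-1. Scheduled 21%. Belmark agreement on 14-1-2: CTH met → 9% available; Belmark agreement on 14-2-2-3: 14-1-2-1 not covered; preferential 9%. → 9%.
Line B: inorganic → 14-1; tablet form → 14-1-2; crude → 14-1-2-2. Scheduled 10%. Dorestad agreement on 14-1-3-3: 14-1-2-2 not covered. → 10%.
Line C: inorganic → 14-1; granular → 14-1-3; technical-grade → 14-1-3-3. Scheduled 38%. Dorestad agreement on 14-1-3-3: RVC ≥ 40% → 23% available; preferential 23%. → 23%.
Line D: pharmaceutical → 14-2; tablet form → 14-2-1; technical-grade → 14-2-1-2. Scheduled 31%. Ferrule agreement on 14-2: RVC ≥ 65% → 25% available; preferential 25%. → 25%.
Line E: pharmaceutical → 14-2; aqueous → 14-2-2; technical-grade → 14-2-2-3. Scheduled 32%. Dorestad agreement on 14-1-3-3: 14-2-2-3 not covered. → 32%.
Sum: 9% + 10% + 23% + 25% + 32% = 99%.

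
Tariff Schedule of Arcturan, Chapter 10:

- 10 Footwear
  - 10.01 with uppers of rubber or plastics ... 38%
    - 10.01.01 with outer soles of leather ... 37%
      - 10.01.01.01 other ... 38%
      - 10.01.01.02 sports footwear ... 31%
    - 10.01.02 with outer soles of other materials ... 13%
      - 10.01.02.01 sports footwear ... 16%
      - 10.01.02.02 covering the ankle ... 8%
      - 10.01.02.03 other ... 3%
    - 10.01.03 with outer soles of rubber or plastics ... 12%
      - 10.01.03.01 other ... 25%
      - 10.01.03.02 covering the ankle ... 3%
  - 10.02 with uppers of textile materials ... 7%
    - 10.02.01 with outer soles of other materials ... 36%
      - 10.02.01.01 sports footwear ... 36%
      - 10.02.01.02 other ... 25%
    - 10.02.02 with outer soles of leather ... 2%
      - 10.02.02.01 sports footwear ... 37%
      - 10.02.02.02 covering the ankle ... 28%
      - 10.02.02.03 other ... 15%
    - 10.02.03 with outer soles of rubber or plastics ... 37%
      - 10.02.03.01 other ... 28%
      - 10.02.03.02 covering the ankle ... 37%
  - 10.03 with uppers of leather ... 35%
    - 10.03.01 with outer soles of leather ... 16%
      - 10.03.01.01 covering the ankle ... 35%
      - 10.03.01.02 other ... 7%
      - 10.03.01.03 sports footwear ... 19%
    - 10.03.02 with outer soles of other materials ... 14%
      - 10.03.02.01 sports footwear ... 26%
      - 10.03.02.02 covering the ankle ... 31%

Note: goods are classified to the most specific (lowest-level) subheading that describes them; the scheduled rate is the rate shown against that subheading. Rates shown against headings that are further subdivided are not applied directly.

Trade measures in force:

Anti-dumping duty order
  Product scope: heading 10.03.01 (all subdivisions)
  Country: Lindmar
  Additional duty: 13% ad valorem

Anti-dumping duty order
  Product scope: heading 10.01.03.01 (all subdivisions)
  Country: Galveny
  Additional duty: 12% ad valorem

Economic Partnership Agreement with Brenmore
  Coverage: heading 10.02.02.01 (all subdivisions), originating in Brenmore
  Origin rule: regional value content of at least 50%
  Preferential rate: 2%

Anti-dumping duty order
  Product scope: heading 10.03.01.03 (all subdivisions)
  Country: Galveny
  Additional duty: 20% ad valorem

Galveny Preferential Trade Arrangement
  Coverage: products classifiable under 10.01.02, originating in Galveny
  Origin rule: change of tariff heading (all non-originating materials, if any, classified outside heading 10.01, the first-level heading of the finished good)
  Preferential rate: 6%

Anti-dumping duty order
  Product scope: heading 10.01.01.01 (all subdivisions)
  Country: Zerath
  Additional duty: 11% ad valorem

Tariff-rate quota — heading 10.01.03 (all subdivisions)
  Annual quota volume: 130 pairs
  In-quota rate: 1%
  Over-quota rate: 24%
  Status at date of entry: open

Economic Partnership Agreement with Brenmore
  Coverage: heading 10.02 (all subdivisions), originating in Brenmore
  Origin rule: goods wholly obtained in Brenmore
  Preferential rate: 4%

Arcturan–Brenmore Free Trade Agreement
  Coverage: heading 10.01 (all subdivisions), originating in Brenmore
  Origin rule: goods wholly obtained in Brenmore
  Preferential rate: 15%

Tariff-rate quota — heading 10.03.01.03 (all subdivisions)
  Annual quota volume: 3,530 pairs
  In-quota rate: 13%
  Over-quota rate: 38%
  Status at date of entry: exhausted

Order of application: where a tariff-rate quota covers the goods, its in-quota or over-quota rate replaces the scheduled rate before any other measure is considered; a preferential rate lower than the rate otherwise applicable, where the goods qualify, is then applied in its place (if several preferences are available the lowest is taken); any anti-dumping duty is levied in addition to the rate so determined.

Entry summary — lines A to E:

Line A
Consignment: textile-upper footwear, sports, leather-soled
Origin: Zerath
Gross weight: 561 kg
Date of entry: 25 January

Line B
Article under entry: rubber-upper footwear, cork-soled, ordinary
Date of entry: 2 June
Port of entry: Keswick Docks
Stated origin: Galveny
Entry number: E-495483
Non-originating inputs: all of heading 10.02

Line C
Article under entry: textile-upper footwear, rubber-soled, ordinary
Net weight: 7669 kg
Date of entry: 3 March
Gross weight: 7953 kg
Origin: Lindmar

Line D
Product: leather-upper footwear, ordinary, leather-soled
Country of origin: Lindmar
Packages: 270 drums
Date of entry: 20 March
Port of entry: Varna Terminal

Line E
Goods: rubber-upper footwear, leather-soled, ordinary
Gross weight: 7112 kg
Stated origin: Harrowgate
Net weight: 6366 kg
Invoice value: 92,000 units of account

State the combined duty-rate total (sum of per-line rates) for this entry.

126%

Line A: textile-upper → 10.02; leather-soled → 10.02.02; sports → 10.02.02.01. Scheduled 37%. No special measure applies. → 37%.
Line B: rubber-upper → 10.01; cork-soled → 10.01.02; ordinary → 10.01.02.03. Scheduled 3%. Galveny agreement on 10.01.02: CTH met → 6% available; preference 6% not lower than 3% → no reduction. → 3%.
Line C: textile-upper → 10.02; rubber-soled → 10.02.03; ordinary → 10.02.03.01. Scheduled 28%. No special measure applies. → 28%.
Line D: leather-upper → 10.03; leather-soled → 10.03.01; ordinary → 10.03.01.02. Scheduled 7%. anti-dumping (Lindmar, 10.03.01): +13%; total 7% + 13% = 20%. → 20%.
Line E: rubber-upper → 10.01; leather-soled → 10.01.01; ordinary → 10.01.01.01. Scheduled 38%. No special measure applies. → 38%.
Sum: 37% + 3% + 28% + 20% + 38% = 126%.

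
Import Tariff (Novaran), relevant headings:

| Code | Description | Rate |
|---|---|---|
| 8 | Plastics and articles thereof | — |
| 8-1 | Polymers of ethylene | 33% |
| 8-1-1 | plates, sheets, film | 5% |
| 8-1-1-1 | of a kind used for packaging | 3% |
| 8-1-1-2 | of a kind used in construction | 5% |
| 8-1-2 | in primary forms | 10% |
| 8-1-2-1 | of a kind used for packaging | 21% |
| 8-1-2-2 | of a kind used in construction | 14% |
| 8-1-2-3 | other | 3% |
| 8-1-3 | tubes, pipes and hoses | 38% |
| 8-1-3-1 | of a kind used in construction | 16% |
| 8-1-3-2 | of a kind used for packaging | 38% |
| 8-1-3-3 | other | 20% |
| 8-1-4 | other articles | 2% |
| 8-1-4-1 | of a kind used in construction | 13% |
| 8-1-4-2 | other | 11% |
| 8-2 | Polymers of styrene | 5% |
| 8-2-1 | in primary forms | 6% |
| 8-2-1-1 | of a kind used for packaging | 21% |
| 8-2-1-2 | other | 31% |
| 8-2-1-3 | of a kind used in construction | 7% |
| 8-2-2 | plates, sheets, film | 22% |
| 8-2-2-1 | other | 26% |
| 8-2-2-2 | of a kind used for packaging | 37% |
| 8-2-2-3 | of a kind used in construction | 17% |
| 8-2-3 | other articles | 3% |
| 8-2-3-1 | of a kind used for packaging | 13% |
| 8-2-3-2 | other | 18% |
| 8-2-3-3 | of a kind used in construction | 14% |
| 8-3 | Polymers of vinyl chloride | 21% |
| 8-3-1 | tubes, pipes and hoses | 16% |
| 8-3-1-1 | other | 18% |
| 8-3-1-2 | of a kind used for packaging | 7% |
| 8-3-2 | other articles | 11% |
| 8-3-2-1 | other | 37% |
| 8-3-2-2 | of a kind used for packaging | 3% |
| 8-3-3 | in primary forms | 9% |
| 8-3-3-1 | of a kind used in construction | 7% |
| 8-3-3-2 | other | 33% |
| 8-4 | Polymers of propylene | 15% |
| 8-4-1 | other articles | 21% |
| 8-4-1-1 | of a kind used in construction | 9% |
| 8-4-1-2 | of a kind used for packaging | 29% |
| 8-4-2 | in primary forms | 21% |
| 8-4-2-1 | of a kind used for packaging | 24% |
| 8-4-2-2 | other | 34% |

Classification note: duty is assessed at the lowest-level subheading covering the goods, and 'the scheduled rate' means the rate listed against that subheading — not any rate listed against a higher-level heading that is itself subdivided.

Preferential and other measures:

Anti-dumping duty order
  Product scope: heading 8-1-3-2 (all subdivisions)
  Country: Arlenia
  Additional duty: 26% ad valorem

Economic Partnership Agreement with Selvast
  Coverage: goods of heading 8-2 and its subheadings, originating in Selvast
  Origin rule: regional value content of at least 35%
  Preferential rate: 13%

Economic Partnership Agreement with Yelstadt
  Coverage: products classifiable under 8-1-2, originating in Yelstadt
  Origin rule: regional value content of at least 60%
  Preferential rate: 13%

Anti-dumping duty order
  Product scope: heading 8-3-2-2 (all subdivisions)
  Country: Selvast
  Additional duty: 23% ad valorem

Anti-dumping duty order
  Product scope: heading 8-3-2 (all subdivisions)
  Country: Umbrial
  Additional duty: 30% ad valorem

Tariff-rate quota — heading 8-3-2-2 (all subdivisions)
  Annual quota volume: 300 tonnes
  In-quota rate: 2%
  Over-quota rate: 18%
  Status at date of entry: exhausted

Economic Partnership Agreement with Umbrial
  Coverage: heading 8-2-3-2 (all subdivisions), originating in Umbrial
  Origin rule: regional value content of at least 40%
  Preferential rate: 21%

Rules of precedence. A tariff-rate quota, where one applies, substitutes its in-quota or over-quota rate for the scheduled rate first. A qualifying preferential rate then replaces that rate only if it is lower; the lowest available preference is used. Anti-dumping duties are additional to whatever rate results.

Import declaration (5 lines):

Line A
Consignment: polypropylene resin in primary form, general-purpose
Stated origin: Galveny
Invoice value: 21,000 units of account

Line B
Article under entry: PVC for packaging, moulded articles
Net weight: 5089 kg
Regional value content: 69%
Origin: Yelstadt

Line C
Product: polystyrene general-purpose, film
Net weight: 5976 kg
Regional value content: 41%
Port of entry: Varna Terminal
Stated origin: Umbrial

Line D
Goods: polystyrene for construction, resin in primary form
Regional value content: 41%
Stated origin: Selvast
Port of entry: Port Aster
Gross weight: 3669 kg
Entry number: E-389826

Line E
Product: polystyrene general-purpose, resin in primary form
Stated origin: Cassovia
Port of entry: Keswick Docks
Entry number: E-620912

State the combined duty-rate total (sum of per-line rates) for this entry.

Line A: polypropylene → 8-4; resin in primary form → 8-4-2; general-purpose → 8-4-2-2. Scheduled 34%. No special measure applies. → 34%.
Line B: PVC → 8-3; moulded articles → 8-3-2; for packaging → 8-3-2-2. Scheduled 3%. quota on 8-3-2-2 exhausted → over-quota 18%; Yelstadt agreement on 8-1-2: 8-3-2-2 not covered. → 18%.
Line C: polystyrene → 8-2; film → 8-2-2; general-purpose → 8-2-2-1. Scheduled 26%. Umbrial agreement on 8-2-3-2: 8-2-2-1 not covered. → 26%.
Line D: polystyrene → 8-2; resin in primary form → 8-2-1; for construction → 8-2-1-3. Scheduled 7%. Selvast agreement on 8-2: RVC ≥ 35% → 13% available; preference 13% not lower than 7% → no reduction. → 7%.
Line E: polystyrene → 8-2; resin in primary form → 8-2-1; general-purpose → 8-2-1-2. Scheduled 31%. No special measure applies. → 31%.
Sum: 34% + 18% + 26% + 7% + 31% = 116%.

116%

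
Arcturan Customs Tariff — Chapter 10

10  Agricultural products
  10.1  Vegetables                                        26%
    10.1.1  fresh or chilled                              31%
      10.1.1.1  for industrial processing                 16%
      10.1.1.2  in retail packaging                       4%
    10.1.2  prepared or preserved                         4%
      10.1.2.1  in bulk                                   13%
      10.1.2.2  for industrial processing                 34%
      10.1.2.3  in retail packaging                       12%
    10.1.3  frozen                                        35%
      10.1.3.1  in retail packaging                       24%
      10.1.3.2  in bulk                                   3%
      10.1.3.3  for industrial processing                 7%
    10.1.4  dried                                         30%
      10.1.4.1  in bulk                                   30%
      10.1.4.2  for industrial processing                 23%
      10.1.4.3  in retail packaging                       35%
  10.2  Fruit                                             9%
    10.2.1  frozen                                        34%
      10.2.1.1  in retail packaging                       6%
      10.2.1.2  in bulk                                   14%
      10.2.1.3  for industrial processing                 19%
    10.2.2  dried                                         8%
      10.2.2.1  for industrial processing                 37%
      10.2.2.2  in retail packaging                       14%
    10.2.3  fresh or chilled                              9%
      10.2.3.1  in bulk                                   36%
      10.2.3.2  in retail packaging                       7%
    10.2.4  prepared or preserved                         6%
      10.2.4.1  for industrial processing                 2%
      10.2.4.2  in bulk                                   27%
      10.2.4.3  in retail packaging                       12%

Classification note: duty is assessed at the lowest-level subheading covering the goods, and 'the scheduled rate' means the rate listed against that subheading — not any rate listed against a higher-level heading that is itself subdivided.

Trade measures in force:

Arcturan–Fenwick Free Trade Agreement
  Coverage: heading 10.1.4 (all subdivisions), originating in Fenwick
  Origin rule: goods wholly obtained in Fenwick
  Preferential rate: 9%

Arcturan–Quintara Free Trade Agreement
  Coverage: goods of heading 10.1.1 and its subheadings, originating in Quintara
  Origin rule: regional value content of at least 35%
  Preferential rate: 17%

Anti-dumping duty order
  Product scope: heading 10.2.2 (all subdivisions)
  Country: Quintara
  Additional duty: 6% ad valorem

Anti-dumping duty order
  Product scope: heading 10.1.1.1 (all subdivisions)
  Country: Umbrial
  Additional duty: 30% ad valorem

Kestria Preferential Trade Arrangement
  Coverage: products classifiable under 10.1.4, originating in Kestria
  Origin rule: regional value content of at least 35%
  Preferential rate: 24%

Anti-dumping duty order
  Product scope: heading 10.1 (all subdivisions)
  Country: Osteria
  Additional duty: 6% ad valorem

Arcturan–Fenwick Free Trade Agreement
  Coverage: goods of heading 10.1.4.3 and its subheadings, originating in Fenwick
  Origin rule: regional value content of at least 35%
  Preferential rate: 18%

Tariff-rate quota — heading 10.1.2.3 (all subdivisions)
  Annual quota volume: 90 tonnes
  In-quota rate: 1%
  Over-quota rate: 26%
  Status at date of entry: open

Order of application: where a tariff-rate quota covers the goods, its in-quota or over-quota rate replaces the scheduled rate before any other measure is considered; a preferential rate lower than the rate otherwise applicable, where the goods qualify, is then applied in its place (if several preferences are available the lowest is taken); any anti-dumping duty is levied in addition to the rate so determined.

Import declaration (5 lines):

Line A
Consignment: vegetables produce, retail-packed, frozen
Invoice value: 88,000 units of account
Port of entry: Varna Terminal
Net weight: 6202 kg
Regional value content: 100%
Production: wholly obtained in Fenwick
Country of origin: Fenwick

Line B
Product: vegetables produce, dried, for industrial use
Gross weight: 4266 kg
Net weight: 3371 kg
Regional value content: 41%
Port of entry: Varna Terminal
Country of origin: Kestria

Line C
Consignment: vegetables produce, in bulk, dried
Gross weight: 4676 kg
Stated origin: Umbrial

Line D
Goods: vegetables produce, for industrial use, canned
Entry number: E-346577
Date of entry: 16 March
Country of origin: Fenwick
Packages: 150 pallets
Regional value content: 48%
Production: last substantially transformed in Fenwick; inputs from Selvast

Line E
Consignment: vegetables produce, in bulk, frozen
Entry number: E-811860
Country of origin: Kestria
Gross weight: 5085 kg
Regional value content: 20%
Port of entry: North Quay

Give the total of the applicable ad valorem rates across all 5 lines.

114%

Line A: vegetables → 10.1; frozen → 10.1.3; retail-packed → 10.1.3.1. Scheduled 24%. Fenwick agreement on 10.1.4: 10.1.3.1 not covered; Fenwick agreement on 10.1.4.3: 10.1.3.1 not covered. → 24%.
Line B: vegetables → 10.1; dried → 10.1.4; for industrial use → 10.1.4.2. Scheduled 23%. Kestria agreement on 10.1.4: RVC ≥ 35% → 24% available; preference 24% not lower than 23% → no reduction. → 23%.
Line C: vegetables → 10.1; dried → 10.1.4; in bulk → 10.1.4.1. Scheduled 30%. No special measure applies. → 30%.
Line D: vegetables → 10.1; canned → 10.1.2; for industrial use → 10.1.2.2. Scheduled 34%. Fenwick agreement on 10.1.4: 10.1.2.2 not covered; Fenwick agreement on 10.1.4.3: 10.1.2.2 not covered. → 34%.
Line E: vegetables → 10.1; frozen → 10.1.3; in bulk → 10.1.3.2. Scheduled 3%. Kestria agreement on 10.1.4: 10.1.3.2 not covered. → 3%.
Sum: 24% + 23% + 30% + 34% + 3% = 114%.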